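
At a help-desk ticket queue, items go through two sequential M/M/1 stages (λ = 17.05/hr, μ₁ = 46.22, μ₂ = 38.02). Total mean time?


Each node sees arrival rate λ = 17.05/hr (tandem ⇒ throughput preserved).
W₁ = 1/(μ₁−λ) = 1/(46.22−17.05) = 0.03428 hr
W₂ = 1/(μ₂−λ) = 1/(38.02−17.05) = 0.04769 hr
W_total = W₁ + W₂ = 0.03428 + 0.04769 = 0.08197 hr

Final: 0.08197 hr


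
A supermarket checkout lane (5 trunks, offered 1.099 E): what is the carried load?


B(5,1.099) = 0.004456 (Erlang-B)
Carried load = a(1 − B) = 1.099·(1 − 0.004456) = 1.099·0.995544 = 1.0941 E

Final: 1.0941 Erlangs


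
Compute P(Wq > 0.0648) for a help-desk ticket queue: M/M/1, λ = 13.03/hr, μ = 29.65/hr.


ρ = 13.03/29.65 = 0.4395
P(Wq > t) = ρ·e^{−(μ−λ)t} = 0.4395·e^{−1.0770}
= 0.4395·0.340624 = 0.149691

Final: 0.149691


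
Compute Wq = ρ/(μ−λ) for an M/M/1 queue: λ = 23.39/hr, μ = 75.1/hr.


ρ = 23.39/75.1 = 0.3115
Wq = ρ/(μ−λ) = 0.3115/(75.1 − 23.39) = 0.3115/51.71 = 0.006023 hr

Final: 0.006023 hr


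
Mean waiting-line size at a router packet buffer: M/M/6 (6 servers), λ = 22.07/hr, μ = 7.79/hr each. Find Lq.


a = λ/μ = 2.8331; ρ = a/6 = 0.4722
P₀ = 0.058131
Lq = P₀·a^c·ρ / (c!·(1−ρ)²) = 0.058131·517.11752·0.4722/(720·0.27859)
= 0.07076

Final: 0.07076


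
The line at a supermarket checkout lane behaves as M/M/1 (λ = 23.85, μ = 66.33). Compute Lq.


ρ = 23.85/66.33 = 0.3596
Lq = ρ²/(1−ρ) = 0.1293/0.6404 = 0.2019

Final: 0.2019


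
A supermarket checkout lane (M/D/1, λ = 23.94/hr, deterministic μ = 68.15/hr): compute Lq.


ρ = 23.94/68.15 = 0.3513
M/D/1: Lq = ρ²/(2(1−ρ)) = 0.1234/(2·0.6487) = 0.09511

Final: 0.09511


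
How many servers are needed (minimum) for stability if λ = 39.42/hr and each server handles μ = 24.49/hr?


Stability requires cμ > λ ⇔ c > λ/μ.
λ/μ = 39.42/24.49 = 1.6096
Minimum integer c = ⌊1.6096⌋ + 1 = 2
Check: 2·24.49 = 48.98 > 39.42, while 1·24.49 = 24.49 ≤ 39.42

Final: 2 servers


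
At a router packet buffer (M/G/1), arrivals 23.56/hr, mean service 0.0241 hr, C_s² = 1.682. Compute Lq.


ρ = λ·E[S] = 23.56·0.0241 = 0.5678
Lq = ρ²(1+C_s²)/(2(1−ρ)) = 0.3224·(1+1.682)/(2·0.4322)
= 0.3224·2.6820/0.8644 = 1.00029

Final: 1.00029


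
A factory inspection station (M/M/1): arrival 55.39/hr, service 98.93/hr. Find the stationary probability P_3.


ρ = 55.39/98.93 = 0.5599
P_n = (1−ρ)·ρ^n = (1 − 0.5599)·0.5599^3 = 0.4401·0.175513 = 0.077245

Final: 0.077245


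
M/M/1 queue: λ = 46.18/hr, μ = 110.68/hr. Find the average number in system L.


ρ = λ/μ = 46.18/110.68 = 0.4172
L = ρ/(1−ρ) = 0.4172/(1 − 0.4172) = 0.4172/0.5828 = 0.7160

Final: 0.7160


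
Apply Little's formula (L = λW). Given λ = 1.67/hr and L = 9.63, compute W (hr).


W = L/λ = 9.63/1.67 = 5.7665 hr

Final: 5.7665 hr


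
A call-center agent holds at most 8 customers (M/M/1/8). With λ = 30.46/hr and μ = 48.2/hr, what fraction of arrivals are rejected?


ρ = λ/μ = 30.46/48.2 = 0.6320
P_K = (1−ρ)ρ^K/(1−ρ^(K+1)) = (0.3680·0.025437)/(1 − 0.016075)
= 0.009362/0.983925 = 0.009515

Final: 0.009515


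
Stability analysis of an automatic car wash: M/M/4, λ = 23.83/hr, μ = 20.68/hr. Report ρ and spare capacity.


Total capacity cμ = 4·20.68 = 82.72/hr
ρ = λ/(cμ) = 23.83/82.72 = 0.2881
Stable ⇔ ρ < 1: YES
Spare capacity = cμ − λ = 82.72 − 23.83 = 58.89/hr

Final: ρ = 0.2881; stable; margin = 58.89/hr


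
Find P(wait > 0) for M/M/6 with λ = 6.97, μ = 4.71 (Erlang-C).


a = λ/μ = 1.4798; ρ = a/6 = 0.2466
P₀ = 0.227624 (from M/M/c formula)
C(c,a) = [a^c/(c!(1−ρ))]·P₀ = [10.50198/(720·0.7534)]·0.227624
= 0.01936·0.227624 = 0.004407

Final: 0.004407


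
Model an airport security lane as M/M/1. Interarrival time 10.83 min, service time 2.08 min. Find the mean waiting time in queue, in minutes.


λ = 60/10.83 = 5.5402 /hr
μ = 60/2.08 = 28.8462 /hr
ρ = λ/μ = 5.5402/28.8462 = 0.1921
Wq = ρ/(μ−λ) = 0.1921/(28.8462−5.5402) = 0.008241 hr
In minutes: 0.008241·60 = 0.4944 min

Final: 0.4944 min


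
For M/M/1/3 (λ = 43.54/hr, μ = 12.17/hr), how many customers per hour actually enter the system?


ρ = 3.5776; P_K = (1−ρ)ρ^3/(1−ρ^4) = 0.724912
λ_eff = λ(1 − P_K) = 43.54·(1 − 0.724912) = 43.54·0.275088 = 11.9773 /hr

Final: 11.9773 /hr


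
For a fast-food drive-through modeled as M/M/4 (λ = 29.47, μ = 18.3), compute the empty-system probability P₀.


a = λ/μ = 29.47/18.3 = 1.6104; ρ = a/c = 0.4026
Σ_{k=0}^{3} a^k/k! (terms k=0..3) = 1.00000 + 1.61038 + 1.29667 + 0.69604 = 4.60309
Tail: a^4/(4!(1−ρ)) = 6.72537/(24·0.5974) = 0.46907
P₀ = 1/(4.60309 + 0.46907) = 1/5.07216 = 0.197155

Final: 0.197155


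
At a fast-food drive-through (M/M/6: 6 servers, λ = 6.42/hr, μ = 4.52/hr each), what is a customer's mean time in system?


a = 1.4204; ρ = 0.2367; P₀ = 0.241585
Lq = P₀·a^c·ρ/(c!(1−ρ)²) = 0.001119
Wq = Lq/λ = 0.001119/6.42 = 0.0001744 hr
W = Wq + 1/μ = 0.0001744 + 0.22124 = 0.22141 hr

Final: 0.22141 hr


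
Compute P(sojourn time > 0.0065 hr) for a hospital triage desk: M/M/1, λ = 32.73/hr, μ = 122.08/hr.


W ~ Exponential(μ−λ) for M/M/1.
μ − λ = 122.08 − 32.73 = 89.3500
P(W > t) = e^{−(μ−λ)t} = e^{−0.5808} = 0.559465

Final: 0.559465


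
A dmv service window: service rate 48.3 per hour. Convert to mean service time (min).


Mean service time = 1/μ = 1/48.3 hour = 0.02070 hour
In minutes: 0.02070 × 60 = 1.2422 min

Final: 1.2422 min


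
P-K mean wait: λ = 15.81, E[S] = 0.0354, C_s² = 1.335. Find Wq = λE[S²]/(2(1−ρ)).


ρ = λ·E[S] = 15.81·0.0354 = 0.5597
E[S²] = E[S]²(1+C_s²) = 0.0354²·(1+1.335) = 0.002926
Wq = λ·E[S²]/(2(1−ρ)) = 15.81·0.002926/(2·0.4403) = 0.05253 hr

Final: 0.05253 hr


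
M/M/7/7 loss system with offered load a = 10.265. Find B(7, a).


B(c,a) = (a^c/c!) / Σ_{k=0}^{c} a^k/k!
a^7/7! = 2382.770088
Σ terms (k=0..7): 1.00000 + 10.26500 + 52.68511 + 180.27089 + 462.62018 + 949.75923 + 1624.87975 + 2382.77009 = 5664.250251
B = 2382.770088/5664.250251 = 0.420668

Final: 0.420668


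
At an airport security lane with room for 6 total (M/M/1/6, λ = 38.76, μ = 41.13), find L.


ρ = 38.76/41.13 = 0.9424
L = ρ[1 − (K+1)ρ^K + Kρ^(K+1)] / [(1−ρ)(1−ρ^(K+1))]
Numerator: 0.9424·(1 − 7·0.700407 + 6·0.660048) = 0.054130
Denominator: (0.05762)·(0.339952) = 0.019589
L = 0.054130/0.019589 = 2.7633

Final: 2.7633


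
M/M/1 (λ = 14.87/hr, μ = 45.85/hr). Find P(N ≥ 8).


ρ = 14.87/45.85 = 0.3243
P(N ≥ n) = ρ^n = 0.3243^8 = 0.0001224

Final: 0.0001224


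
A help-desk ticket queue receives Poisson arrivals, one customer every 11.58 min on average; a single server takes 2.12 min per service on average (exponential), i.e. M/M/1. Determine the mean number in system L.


λ = 60/11.58 = 5.1813 /hr
μ = 60/2.12 = 28.3019 /hr
ρ = λ/μ = 5.1813/28.3019 = 0.1831
L = ρ/(1−ρ) = 0.1831/0.8169 = 0.2241

Final: 0.2241


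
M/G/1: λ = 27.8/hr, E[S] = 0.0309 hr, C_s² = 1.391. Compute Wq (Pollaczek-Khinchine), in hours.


ρ = λ·E[S] = 27.8·0.0309 = 0.8590
E[S²] = E[S]²(1+C_s²) = 0.0309²·(1+1.391) = 0.002283
Wq = λ·E[S²]/(2(1−ρ)) = 27.8·0.002283/(2·0.1410) = 0.22509 hr

Final: 0.22509 hr


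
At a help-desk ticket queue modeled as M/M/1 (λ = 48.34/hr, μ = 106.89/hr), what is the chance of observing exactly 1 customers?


ρ = 48.34/106.89 = 0.4522
P_n = (1−ρ)·ρ^n = (1 − 0.4522)·0.4522^1 = 0.5478·0.452241 = 0.247719

Final: 0.247719


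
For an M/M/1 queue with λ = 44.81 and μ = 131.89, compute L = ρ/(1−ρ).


ρ = λ/μ = 44.81/131.89 = 0.3398
L = ρ/(1−ρ) = 0.3398/(1 − 0.3398) = 0.3398/0.6602 = 0.5146

Final: 0.5146


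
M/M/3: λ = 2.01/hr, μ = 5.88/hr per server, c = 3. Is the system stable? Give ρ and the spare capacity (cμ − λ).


Total capacity cμ = 3·5.88 = 17.64/hr
ρ = λ/(cμ) = 2.01/17.64 = 0.1139
Stable ⇔ ρ < 1: YES
Spare capacity = cμ − λ = 17.64 − 2.01 = 15.63/hr

Final: ρ = 0.1139; stable; margin = 15.63/hr


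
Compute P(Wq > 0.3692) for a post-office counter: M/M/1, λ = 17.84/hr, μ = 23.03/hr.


ρ = 17.84/23.03 = 0.7746
P(Wq > t) = ρ·e^{−(μ−λ)t} = 0.7746·e^{−1.9161}
= 0.7746·0.147173 = 0.114006

Final: 0.114006


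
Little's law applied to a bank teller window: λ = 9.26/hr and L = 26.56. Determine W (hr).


W = L/λ = 26.56/9.26 = 2.8683 hr

Final: 2.8683 hr


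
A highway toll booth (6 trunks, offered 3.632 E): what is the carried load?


B(6,3.632) = 0.091303 (Erlang-B)
Carried load = a(1 − B) = 3.632·(1 − 0.091303) = 3.632·0.908697 = 3.3004 E

Final: 3.3004 Erlangs


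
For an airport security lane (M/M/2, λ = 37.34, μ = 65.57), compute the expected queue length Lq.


a = λ/μ = 0.5695; ρ = a/2 = 0.2847
P₀ = 0.556743
Lq = P₀·a^c·ρ / (c!·(1−ρ)²) = 0.556743·0.32429·0.2847/(2·0.51161)
= 0.05024

Final: 0.05024


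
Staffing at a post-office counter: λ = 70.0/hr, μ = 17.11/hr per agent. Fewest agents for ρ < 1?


Stability requires cμ > λ ⇔ c > λ/μ.
λ/μ = 70.0/17.11 = 4.0912
Minimum integer c = ⌊4.0912⌋ + 1 = 5
Check: 5·17.11 = 85.55 > 70.0, while 4·17.11 = 68.44 ≤ 70.0

Final: 5 servers


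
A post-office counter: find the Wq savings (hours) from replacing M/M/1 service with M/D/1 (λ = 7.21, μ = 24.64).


ρ = 7.21/24.64 = 0.2926
Wq(M/M/1) = ρ/(μ−λ) = 0.2926/17.43 = 0.01679 hr
Wq(M/D/1) = ρ/(2(μ−λ)) = 0.008394 hr
Savings = 0.01679 − 0.008394 = 0.008394 hr

Final: 0.008394 hr


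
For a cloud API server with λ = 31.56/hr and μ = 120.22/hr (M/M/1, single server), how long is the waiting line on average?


ρ = 31.56/120.22 = 0.2625
Lq = ρ²/(1−ρ) = 0.06892/0.7375 = 0.09345

Final: 0.09345


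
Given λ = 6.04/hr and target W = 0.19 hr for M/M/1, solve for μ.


W = 1/(μ−λ) ⇒ μ − λ = 1/W = 1/0.19 = 5.2632
μ = λ + 1/W = 6.04 + 5.2632 = 11.3032 per hr

Final: 11.3032 /hr


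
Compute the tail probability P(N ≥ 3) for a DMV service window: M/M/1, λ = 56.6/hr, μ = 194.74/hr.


ρ = 56.6/194.74 = 0.2906
P(N ≥ n) = ρ^n = 0.2906^3 = 0.024552

Final: 0.024552


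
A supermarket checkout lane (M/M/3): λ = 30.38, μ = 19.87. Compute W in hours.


a = 1.5289; ρ = 0.5096; P₀ = 0.203559
Lq = P₀·a^c·ρ/(c!(1−ρ)²) = 0.25702
Wq = Lq/λ = 0.25702/30.38 = 0.008460 hr
W = Wq + 1/μ = 0.008460 + 0.05033 = 0.05879 hr

Final: 0.05879 hr


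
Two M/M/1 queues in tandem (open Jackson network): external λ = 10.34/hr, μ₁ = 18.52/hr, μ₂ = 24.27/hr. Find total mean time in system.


Each node sees arrival rate λ = 10.34/hr (tandem ⇒ throughput preserved).
W₁ = 1/(μ₁−λ) = 1/(18.52−10.34) = 0.12225 hr
W₂ = 1/(μ₂−λ) = 1/(24.27−10.34) = 0.07179 hr
W_total = W₁ + W₂ = 0.12225 + 0.07179 = 0.19404 hr

Final: 0.19404 hr


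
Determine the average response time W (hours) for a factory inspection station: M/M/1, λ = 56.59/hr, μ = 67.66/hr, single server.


W = 1/(μ−λ) = 1/(67.66 − 56.59) = 1/11.07 = 0.09033 hr

Final: 0.09033 hr


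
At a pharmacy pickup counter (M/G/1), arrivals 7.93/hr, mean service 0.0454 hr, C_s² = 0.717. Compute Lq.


ρ = λ·E[S] = 7.93·0.0454 = 0.3600
Lq = ρ²(1+C_s²)/(2(1−ρ)) = 0.1296·(1+0.717)/(2·0.6400)
= 0.1296·1.7170/1.2800 = 0.17387

Final: 0.17387


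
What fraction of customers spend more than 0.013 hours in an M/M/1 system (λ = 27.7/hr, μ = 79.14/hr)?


W ~ Exponential(μ−λ) for M/M/1.
μ − λ = 79.14 − 27.7 = 51.4400
P(W > t) = e^{−(μ−λ)t} = e^{−0.6687} = 0.512364

Final: 0.512364


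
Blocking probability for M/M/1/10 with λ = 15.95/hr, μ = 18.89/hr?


ρ = λ/μ = 15.95/18.89 = 0.8444
P_K = (1−ρ)ρ^K/(1−ρ^(K+1)) = (0.1556·0.184199)/(1 − 0.155531)
= 0.028668/0.844469 = 0.033948

Final: 0.033948


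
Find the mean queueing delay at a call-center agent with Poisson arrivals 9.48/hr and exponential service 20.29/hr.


ρ = 9.48/20.29 = 0.4672
Wq = ρ/(μ−λ) = 0.4672/(20.29 − 9.48) = 0.4672/10.81 = 0.04322 hr

Final: 0.04322 hr


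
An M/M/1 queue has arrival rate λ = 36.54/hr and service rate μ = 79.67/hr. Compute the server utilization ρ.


ρ = λ/μ = 36.54/79.67 = 0.4586

Final: 0.4586


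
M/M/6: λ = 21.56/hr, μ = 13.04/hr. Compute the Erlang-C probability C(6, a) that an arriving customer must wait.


a = λ/μ = 1.6534; ρ = a/6 = 0.2756
P₀ = 0.191315 (from M/M/c formula)
C(c,a) = [a^c/(c!(1−ρ))]·P₀ = [20.42805/(720·0.7244)]·0.191315
= 0.03916·0.191315 = 0.007493

Final: 0.007493


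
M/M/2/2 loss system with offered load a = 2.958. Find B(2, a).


B(c,a) = (a^c/c!) / Σ_{k=0}^{c} a^k/k!
a^2/2! = 4.374882
Σ terms (k=0..2): 1.00000 + 2.95800 + 4.37488 = 8.332882
B = 4.374882/8.332882 = 0.525014

Final: 0.525014


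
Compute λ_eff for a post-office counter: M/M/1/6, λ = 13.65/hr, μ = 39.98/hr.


ρ = 0.3414; P_K = (1−ρ)ρ^6/(1−ρ^7) = 0.001044
λ_eff = λ(1 − P_K) = 13.65·(1 − 0.001044) = 13.65·0.998956 = 13.6358 /hr

Final: 13.6358 /hr


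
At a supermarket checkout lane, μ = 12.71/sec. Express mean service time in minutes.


Mean service time = 1/μ = 1/12.71 second = 0.07868 second
In minutes: 0.07868 × 0.0166667 = 0.001311 min

Final: 0.001311 min


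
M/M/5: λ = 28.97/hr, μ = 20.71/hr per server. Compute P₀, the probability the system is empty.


a = λ/μ = 28.97/20.71 = 1.3988; ρ = a/c = 0.2798
Σ_{k=0}^{4} a^k/k! (terms k=0..4) = 1.00000 + 1.39884 + 0.97838 + 0.45620 + 0.15954 = 3.99296
Tail: a^5/(5!(1−ρ)) = 5.35602/(120·0.7202) = 0.06197
P₀ = 1/(3.99296 + 0.06197) = 1/4.05493 = 0.246614

Final: 0.246614


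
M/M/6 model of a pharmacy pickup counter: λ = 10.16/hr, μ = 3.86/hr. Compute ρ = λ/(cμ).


ρ = λ/(cμ) = 10.16/(6·3.86) = 10.16/23.16 = 0.4387

Final: 0.4387


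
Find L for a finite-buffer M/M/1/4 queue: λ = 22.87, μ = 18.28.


ρ = 22.87/18.28 = 1.2511
L = ρ[1 − (K+1)ρ^K + Kρ^(K+1)] / [(1−ρ)(1−ρ^(K+1))]
Numerator: 1.2511·(1 − 5·2.449965 + 4·3.065137) = 1.264508
Denominator: (-0.2511)·(-2.065137) = 0.518544
L = 1.264508/0.518544 = 2.4386

Final: 2.4386


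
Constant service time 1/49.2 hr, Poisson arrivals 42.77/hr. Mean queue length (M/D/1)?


ρ = 42.77/49.2 = 0.8693
M/D/1: Lq = ρ²/(2(1−ρ)) = 0.7557/(2·0.1307) = 2.89116

Final: 2.89116


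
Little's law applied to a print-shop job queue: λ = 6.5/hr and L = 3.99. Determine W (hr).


W = L/λ = 3.99/6.5 = 0.6138 hr

Final: 0.6138 hr


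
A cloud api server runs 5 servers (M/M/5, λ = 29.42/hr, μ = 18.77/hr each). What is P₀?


a = λ/μ = 29.42/18.77 = 1.5674; ρ = a/c = 0.3135
Σ_{k=0}^{4} a^k/k! (terms k=0..4) = 1.00000 + 1.56739 + 1.22836 + 0.64178 + 0.25148 = 4.68901
Tail: a^5/(5!(1−ρ)) = 9.46002/(120·0.6865) = 0.11483
P₀ = 1/(4.68901 + 0.11483) = 1/4.80384 = 0.208167

Final: 0.208167


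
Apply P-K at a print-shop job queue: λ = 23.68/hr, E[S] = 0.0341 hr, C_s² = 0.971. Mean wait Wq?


ρ = λ·E[S] = 23.68·0.0341 = 0.8075
E[S²] = E[S]²(1+C_s²) = 0.0341²·(1+0.971) = 0.002292
Wq = λ·E[S²]/(2(1−ρ)) = 23.68·0.002292/(2·0.1925) = 0.14096 hr

Final: 0.14096 hr


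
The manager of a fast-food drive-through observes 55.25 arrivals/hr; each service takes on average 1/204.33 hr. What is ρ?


ρ = λ/μ = 55.25/204.33 = 0.2704

Final: 0.2704


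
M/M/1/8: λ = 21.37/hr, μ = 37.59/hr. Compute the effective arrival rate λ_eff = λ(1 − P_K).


ρ = 0.5685; P_K = (1−ρ)ρ^8/(1−ρ^9) = 0.004737
λ_eff = λ(1 − P_K) = 21.37·(1 − 0.004737) = 21.37·0.995263 = 21.2688 /hr

Final: 21.2688 /hr


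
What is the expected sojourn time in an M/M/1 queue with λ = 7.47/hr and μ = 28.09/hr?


W = 1/(μ−λ) = 1/(28.09 − 7.47) = 1/20.62 = 0.04850 hr

Final: 0.04850 hr


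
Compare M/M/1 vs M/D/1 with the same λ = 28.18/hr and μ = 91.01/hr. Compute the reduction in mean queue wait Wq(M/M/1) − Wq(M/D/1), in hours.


ρ = 28.18/91.01 = 0.3096
Wq(M/M/1) = ρ/(μ−λ) = 0.3096/62.83 = 0.004928 hr
Wq(M/D/1) = ρ/(2(μ−λ)) = 0.002464 hr
Savings = 0.004928 − 0.002464 = 0.002464 hr

Final: 0.002464 hr


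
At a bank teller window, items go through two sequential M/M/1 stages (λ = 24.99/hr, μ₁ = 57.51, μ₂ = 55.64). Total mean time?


Each node sees arrival rate λ = 24.99/hr (tandem ⇒ throughput preserved).
W₁ = 1/(μ₁−λ) = 1/(57.51−24.99) = 0.03075 hr
W₂ = 1/(μ₂−λ) = 1/(55.64−24.99) = 0.03263 hr
W_total = W₁ + W₂ = 0.03075 + 0.03263 = 0.06338 hr

Final: 0.06338 hr


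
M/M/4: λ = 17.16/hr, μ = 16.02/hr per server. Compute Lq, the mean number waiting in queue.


a = λ/μ = 1.0712; ρ = a/4 = 0.2678
P₀ = 0.341926
Lq = P₀·a^c·ρ / (c!·(1−ρ)²) = 0.341926·1.31649·0.2678/(24·0.53613)
= 0.009368

Final: 0.009368


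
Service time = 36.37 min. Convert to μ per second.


μ = 1/(service time) in consistent units.
1 second = 0.0166667 min, so μ = 0.0166667/36.37 = 0.0004583 per second

Final: 0.0004583 /sec


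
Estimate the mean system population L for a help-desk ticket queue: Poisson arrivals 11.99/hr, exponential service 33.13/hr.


ρ = λ/μ = 11.99/33.13 = 0.3619
L = ρ/(1−ρ) = 0.3619/(1 − 0.3619) = 0.3619/0.6381 = 0.5672

Final: 0.5672


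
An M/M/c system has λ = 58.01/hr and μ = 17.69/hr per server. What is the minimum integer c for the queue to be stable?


Stability requires cμ > λ ⇔ c > λ/μ.
λ/μ = 58.01/17.69 = 3.2793
Minimum integer c = ⌊3.2793⌋ + 1 = 4
Check: 4·17.69 = 70.76 > 58.01, while 3·17.69 = 53.07 ≤ 58.01

Final: 4 servers


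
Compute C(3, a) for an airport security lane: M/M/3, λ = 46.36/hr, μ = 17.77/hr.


a = λ/μ = 2.6089; ρ = a/3 = 0.8696
P₀ = 0.033656 (from M/M/c formula)
C(c,a) = [a^c/(c!(1−ρ))]·P₀ = [17.75693/(6·0.1304)]·0.033656
= 22.70077·0.033656 = 0.764006

Final: 0.764006


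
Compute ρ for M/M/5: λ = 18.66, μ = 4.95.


ρ = λ/(cμ) = 18.66/(5·4.95) = 18.66/24.75 = 0.7539

Final: 0.7539


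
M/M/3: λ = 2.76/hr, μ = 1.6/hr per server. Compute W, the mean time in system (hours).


a = 1.7250; ρ = 0.5750; P₀ = 0.160624
Lq = P₀·a^c·ρ/(c!(1−ρ)²) = 0.43744
Wq = Lq/λ = 0.43744/2.76 = 0.15849 hr
W = Wq + 1/μ = 0.15849 + 0.62500 = 0.78349 hr

Final: 0.78349 hr


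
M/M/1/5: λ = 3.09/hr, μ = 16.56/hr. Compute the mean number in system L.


ρ = 3.09/16.56 = 0.1866
L = ρ[1 − (K+1)ρ^K + Kρ^(K+1)] / [(1−ρ)(1−ρ^(K+1))]
Numerator: 0.1866·(1 − 6·0.0002262 + 5·0.00004221) = 0.186380
Denominator: (0.8134)·(0.999958) = 0.813371
L = 0.186380/0.813371 = 0.2291

Final: 0.2291


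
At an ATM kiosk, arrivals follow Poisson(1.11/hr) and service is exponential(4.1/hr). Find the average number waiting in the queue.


ρ = 1.11/4.1 = 0.2707
Lq = ρ²/(1−ρ) = 0.07330/0.7293 = 0.1005

Final: 0.1005


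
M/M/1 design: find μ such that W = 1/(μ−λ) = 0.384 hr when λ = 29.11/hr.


W = 1/(μ−λ) ⇒ μ − λ = 1/W = 1/0.384 = 2.6042
μ = λ + 1/W = 29.11 + 2.6042 = 31.7142 per hr

Final: 31.7142 /hr


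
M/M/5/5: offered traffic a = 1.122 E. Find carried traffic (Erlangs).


B(5,1.122) = 0.004830 (Erlang-B)
Carried load = a(1 − B) = 1.122·(1 − 0.004830) = 1.122·0.995170 = 1.1166 E

Final: 1.1166 Erlangs


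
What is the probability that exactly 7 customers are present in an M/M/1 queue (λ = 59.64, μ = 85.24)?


ρ = 59.64/85.24 = 0.6997
P_n = (1−ρ)·ρ^n = (1 − 0.6997)·0.6997^7 = 0.3003·0.082084 = 0.024652

Final: 0.024652


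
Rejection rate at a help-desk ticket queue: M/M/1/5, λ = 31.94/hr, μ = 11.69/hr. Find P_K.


ρ = λ/μ = 31.94/11.69 = 2.7322
P_K = (1−ρ)ρ^K/(1−ρ^(K+1)) = (-1.7322·152.265672)/(1 − 416.027849)
= -263.762178/-415.027849 = 0.635529

Final: 0.635529


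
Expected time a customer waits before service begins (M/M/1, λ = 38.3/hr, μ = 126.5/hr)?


ρ = 38.3/126.5 = 0.3028
Wq = ρ/(μ−λ) = 0.3028/(126.5 − 38.3) = 0.3028/88.20 = 0.003433 hr

Final: 0.003433 hr


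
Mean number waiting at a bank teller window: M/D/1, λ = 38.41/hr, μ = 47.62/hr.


ρ = 38.41/47.62 = 0.8066
M/D/1: Lq = ρ²/(2(1−ρ)) = 0.6506/(2·0.1934) = 1.68194

Final: 1.68194


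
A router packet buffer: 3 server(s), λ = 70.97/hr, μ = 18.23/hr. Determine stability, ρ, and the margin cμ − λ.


Total capacity cμ = 3·18.23 = 54.69/hr
ρ = λ/(cμ) = 70.97/54.69 = 1.2977
Stable ⇔ ρ < 1: NO
Spare capacity = cμ − λ = 54.69 − 70.97 = -16.28/hr

Final: ρ = 1.2977; unstable; margin = -16.28/hr


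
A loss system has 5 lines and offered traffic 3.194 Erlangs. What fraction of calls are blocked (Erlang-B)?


B(c,a) = (a^c/c!) / Σ_{k=0}^{c} a^k/k!
a^5/5! = 2.770086
Σ terms (k=0..5): 1.00000 + 3.19400 + 5.10082 + 5.43067 + 4.33639 + 2.77009 = 21.831966
B = 2.770086/21.831966 = 0.126882

Final: 0.126882


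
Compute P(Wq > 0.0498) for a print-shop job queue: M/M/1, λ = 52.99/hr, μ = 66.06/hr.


ρ = 52.99/66.06 = 0.8021
P(Wq > t) = ρ·e^{−(μ−λ)t} = 0.8021·e^{−0.6509}
= 0.8021·0.521583 = 0.418388

Final: 0.418388


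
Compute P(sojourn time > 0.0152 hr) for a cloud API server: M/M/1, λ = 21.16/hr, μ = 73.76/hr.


W ~ Exponential(μ−λ) for M/M/1.
μ − λ = 73.76 − 21.16 = 52.6000
P(W > t) = e^{−(μ−λ)t} = e^{−0.7995} = 0.449545

Final: 0.449545


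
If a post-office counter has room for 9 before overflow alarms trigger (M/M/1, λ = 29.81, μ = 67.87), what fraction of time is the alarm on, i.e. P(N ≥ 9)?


ρ = 29.81/67.87 = 0.4392
P(N ≥ n) = ρ^n = 0.4392^9 = 0.0006084

Final: 0.0006084


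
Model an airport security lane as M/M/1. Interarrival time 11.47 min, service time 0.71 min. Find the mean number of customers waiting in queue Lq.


λ = 60/11.47 = 5.2310 /hr
μ = 60/0.71 = 84.5070 /hr
ρ = λ/μ = 5.2310/84.5070 = 0.06190
Lq = ρ²/(1−ρ) = 0.003832/0.9381 = 0.004085

Final: 0.004085


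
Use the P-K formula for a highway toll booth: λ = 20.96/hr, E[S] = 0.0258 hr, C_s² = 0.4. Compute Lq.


ρ = λ·E[S] = 20.96·0.0258 = 0.5408
Lq = ρ²(1+C_s²)/(2(1−ρ)) = 0.2924·(1+0.4)/(2·0.4592)
= 0.2924·1.4000/0.9185 = 0.44575

Final: 0.44575


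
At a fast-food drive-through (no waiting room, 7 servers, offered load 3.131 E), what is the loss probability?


B(c,a) = (a^c/c!) / Σ_{k=0}^{c} a^k/k!
a^7/7! = 0.585263
Σ terms (k=0..7): 1.00000 + 3.13100 + 4.90158 + 5.11562 + 4.00425 + 2.50746 + 1.30848 + 0.58526 = 22.553645
B = 0.585263/22.553645 = 0.025950

Final: 0.025950


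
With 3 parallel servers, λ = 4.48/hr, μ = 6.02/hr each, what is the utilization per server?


ρ = λ/(cμ) = 4.48/(3·6.02) = 4.48/18.06 = 0.2481

Final: 0.2481


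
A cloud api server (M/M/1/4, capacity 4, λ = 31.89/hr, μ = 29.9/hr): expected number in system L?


ρ = 31.89/29.9 = 1.0666
L = ρ[1 − (K+1)ρ^K + Kρ^(K+1)] / [(1−ρ)(1−ρ^(K+1))]
Numerator: 1.0666·(1 − 5·1.293997 + 4·1.380119) = 0.053852
Denominator: (-0.06656)·(-0.380119) = 0.025299
L = 0.053852/0.025299 = 2.1286

Final: 2.1286


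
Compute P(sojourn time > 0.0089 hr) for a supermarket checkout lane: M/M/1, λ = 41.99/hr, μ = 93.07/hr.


W ~ Exponential(μ−λ) for M/M/1.
μ − λ = 93.07 − 41.99 = 51.0800
P(W > t) = e^{−(μ−λ)t} = e^{−0.4546} = 0.634694

Final: 0.634694


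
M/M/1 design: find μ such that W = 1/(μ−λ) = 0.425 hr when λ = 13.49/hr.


W = 1/(μ−λ) ⇒ μ − λ = 1/W = 1/0.425 = 2.3529
μ = λ + 1/W = 13.49 + 2.3529 = 15.8429 per hr

Final: 15.8429 /hr


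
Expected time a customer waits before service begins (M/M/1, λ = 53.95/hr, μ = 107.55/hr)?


ρ = 53.95/107.55 = 0.5016
Wq = ρ/(μ−λ) = 0.5016/(107.55 − 53.95) = 0.5016/53.60 = 0.009359 hr

Final: 0.009359 hr


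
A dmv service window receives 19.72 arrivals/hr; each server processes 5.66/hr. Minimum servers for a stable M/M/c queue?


Stability requires cμ > λ ⇔ c > λ/μ.
λ/μ = 19.72/5.66 = 3.4841
Minimum integer c = ⌊3.4841⌋ + 1 = 4
Check: 4·5.66 = 22.64 > 19.72, while 3·5.66 = 16.98 ≤ 19.72

Final: 4 servers


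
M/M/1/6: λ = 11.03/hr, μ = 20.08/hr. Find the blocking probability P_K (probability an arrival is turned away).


ρ = λ/μ = 11.03/20.08 = 0.5493
P_K = (1−ρ)ρ^K/(1−ρ^(K+1)) = (0.4507·0.027471)/(1 − 0.015090)
= 0.012381/0.984910 = 0.012571

Final: 0.012571


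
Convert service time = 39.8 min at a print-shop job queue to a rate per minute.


μ = 1/(service time) in consistent units.
1 minute = 1 min, so μ = 1/39.8 = 0.02513 per minute

Final: 0.02513 /min


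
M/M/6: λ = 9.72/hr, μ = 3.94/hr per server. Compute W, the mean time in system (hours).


a = 2.4670; ρ = 0.4112; P₀ = 0.084395
Lq = P₀·a^c·ρ/(c!(1−ρ)²) = 0.03134
Wq = Lq/λ = 0.03134/9.72 = 0.003224 hr
W = Wq + 1/μ = 0.003224 + 0.25381 = 0.25703 hr

Final: 0.25703 hr


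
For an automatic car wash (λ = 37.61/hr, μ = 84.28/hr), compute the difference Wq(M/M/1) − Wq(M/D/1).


ρ = 37.61/84.28 = 0.4463
Wq(M/M/1) = ρ/(μ−λ) = 0.4463/46.67 = 0.009562 hr
Wq(M/D/1) = ρ/(2(μ−λ)) = 0.004781 hr
Savings = 0.009562 − 0.004781 = 0.004781 hr

Final: 0.004781 hr


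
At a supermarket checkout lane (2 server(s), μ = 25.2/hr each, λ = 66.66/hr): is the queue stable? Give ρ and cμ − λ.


Total capacity cμ = 2·25.2 = 50.40/hr
ρ = λ/(cμ) = 66.66/50.40 = 1.3226
Stable ⇔ ρ < 1: NO
Spare capacity = cμ − λ = 50.40 − 66.66 = -16.26/hr

Final: ρ = 1.3226; unstable; margin = -16.26/hr


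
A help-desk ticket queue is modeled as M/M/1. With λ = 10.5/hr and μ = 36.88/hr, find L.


ρ = λ/μ = 10.5/36.88 = 0.2847
L = ρ/(1−ρ) = 0.2847/(1 − 0.2847) = 0.2847/0.7153 = 0.3980

Final: 0.3980


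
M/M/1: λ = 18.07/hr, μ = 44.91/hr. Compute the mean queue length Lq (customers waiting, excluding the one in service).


ρ = 18.07/44.91 = 0.4024
Lq = ρ²/(1−ρ) = 0.1619/0.5976 = 0.2709

Final: 0.2709


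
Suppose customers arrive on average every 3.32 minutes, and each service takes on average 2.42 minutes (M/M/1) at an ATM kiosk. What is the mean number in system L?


λ = 60/3.32 = 18.0723 /hr
μ = 60/2.42 = 24.7934 /hr
ρ = λ/μ = 18.0723/24.7934 = 0.7289
L = ρ/(1−ρ) = 0.7289/0.2711 = 2.6889

Final: 2.6889


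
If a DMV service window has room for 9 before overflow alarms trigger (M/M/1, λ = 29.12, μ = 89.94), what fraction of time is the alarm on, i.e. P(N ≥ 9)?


ρ = 29.12/89.94 = 0.3238
P(N ≥ n) = ρ^n = 0.3238^9 = 0.00003910

Final: 0.00003910


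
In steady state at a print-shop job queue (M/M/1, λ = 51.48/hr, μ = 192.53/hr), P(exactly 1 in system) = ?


ρ = 51.48/192.53 = 0.2674
P_n = (1−ρ)·ρ^n = (1 − 0.2674)·0.2674^1 = 0.7326·0.267387 = 0.195891

Final: 0.195891


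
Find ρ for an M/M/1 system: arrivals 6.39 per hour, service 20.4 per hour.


ρ = λ/μ = 6.39/20.4 = 0.3132

Final: 0.3132


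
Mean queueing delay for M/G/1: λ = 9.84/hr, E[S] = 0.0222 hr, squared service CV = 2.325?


ρ = λ·E[S] = 9.84·0.0222 = 0.2184
E[S²] = E[S]²(1+C_s²) = 0.0222²·(1+2.325) = 0.001639
Wq = λ·E[S²]/(2(1−ρ)) = 9.84·0.001639/(2·0.7816) = 0.01032 hr

Final: 0.01032 hr


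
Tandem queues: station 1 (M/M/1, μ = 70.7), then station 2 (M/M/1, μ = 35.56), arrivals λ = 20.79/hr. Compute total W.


Each node sees arrival rate λ = 20.79/hr (tandem ⇒ throughput preserved).
W₁ = 1/(μ₁−λ) = 1/(70.7−20.79) = 0.02004 hr
W₂ = 1/(μ₂−λ) = 1/(35.56−20.79) = 0.06770 hr
W_total = W₁ + W₂ = 0.02004 + 0.06770 = 0.08774 hr

Final: 0.08774 hr


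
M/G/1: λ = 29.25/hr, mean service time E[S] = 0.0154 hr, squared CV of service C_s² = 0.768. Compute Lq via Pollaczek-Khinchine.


ρ = λ·E[S] = 29.25·0.0154 = 0.4505
Lq = ρ²(1+C_s²)/(2(1−ρ)) = 0.2029·(1+0.768)/(2·0.5495)
= 0.2029·1.7680/1.0991 = 0.32639

Final: 0.32639


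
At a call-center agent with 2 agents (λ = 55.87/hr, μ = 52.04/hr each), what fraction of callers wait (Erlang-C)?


a = λ/μ = 1.0736; ρ = a/2 = 0.5368
P₀ = 0.301407 (from M/M/c formula)
C(c,a) = [a^c/(c!(1−ρ))]·P₀ = [1.15261/(2·0.4632)]·0.301407
= 1.24418·0.301407 = 0.375004

Final: 0.375004


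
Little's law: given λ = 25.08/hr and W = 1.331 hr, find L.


L = λW = 25.08·1.331 = 33.3815

Final: 33.3815


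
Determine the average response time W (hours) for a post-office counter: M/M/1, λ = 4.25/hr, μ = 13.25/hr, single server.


W = 1/(μ−λ) = 1/(13.25 − 4.25) = 1/9.00 = 0.1111 hr

Final: 0.1111 hr


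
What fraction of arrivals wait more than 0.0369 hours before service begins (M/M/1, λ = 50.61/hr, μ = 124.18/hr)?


ρ = 50.61/124.18 = 0.4076
P(Wq > t) = ρ·e^{−(μ−λ)t} = 0.4076·e^{−2.7147}
= 0.4076·0.066223 = 0.026989

Final: 0.026989


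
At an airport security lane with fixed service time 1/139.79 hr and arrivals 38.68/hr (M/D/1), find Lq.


ρ = 38.68/139.79 = 0.2767
M/D/1: Lq = ρ²/(2(1−ρ)) = 0.07656/(2·0.7233) = 0.05293

Final: 0.05293


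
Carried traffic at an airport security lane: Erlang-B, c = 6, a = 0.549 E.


B(6,0.549) = 0.00002196 (Erlang-B)
Carried load = a(1 − B) = 0.549·(1 − 0.00002196) = 0.549·0.999978 = 0.5490 E

Final: 0.5490 Erlangs


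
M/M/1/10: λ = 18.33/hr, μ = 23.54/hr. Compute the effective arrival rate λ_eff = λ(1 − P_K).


ρ = 0.7787; P_K = (1−ρ)ρ^10/(1−ρ^11) = 0.019374
λ_eff = λ(1 − P_K) = 18.33·(1 − 0.019374) = 18.33·0.980626 = 17.9749 /hr

Final: 17.9749 /hr


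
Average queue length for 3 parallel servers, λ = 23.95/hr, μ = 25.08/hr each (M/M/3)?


a = λ/μ = 0.9549; ρ = a/3 = 0.3183
P₀ = 0.381124
Lq = P₀·a^c·ρ / (c!·(1−ρ)²) = 0.381124·0.87083·0.3183/(6·0.46469)
= 0.03789

Final: 0.03789


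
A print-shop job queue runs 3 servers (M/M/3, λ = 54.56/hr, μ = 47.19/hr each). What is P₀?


a = λ/μ = 54.56/47.19 = 1.1562; ρ = a/c = 0.3854
Σ_{k=0}^{2} a^k/k! (terms k=0..2) = 1.00000 + 1.15618 + 0.66837 = 2.82455
Tail: a^3/(3!(1−ρ)) = 1.54551/(6·0.6146) = 0.41911
P₀ = 1/(2.82455 + 0.41911) = 1/3.24366 = 0.308294

Final: 0.308294


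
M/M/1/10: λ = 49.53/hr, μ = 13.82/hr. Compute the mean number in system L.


ρ = 49.53/13.82 = 3.5839
L = ρ[1 − (K+1)ρ^K + Kρ^(K+1)] / [(1−ρ)(1−ρ^(K+1))]
Numerator: 3.5839·(1 − 11·349625.297916 + 10·1253034.805050) = 31124590.261043
Denominator: (-2.5839)·(-1253033.805050) = 3237759.564279
L = 31124590.261043/3237759.564279 = 9.6130

Final: 9.6130


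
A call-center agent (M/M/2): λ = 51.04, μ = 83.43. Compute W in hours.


a = 0.6118; ρ = 0.3059; P₀ = 0.531528
Lq = P₀·a^c·ρ/(c!(1−ρ)²) = 0.06315
Wq = Lq/λ = 0.06315/51.04 = 0.001237 hr
W = Wq + 1/μ = 0.001237 + 0.01199 = 0.01322 hr

Final: 0.01322 hr


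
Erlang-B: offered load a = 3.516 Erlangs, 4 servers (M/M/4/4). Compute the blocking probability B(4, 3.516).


B(c,a) = (a^c/c!) / Σ_{k=0}^{c} a^k/k!
a^4/4! = 6.367724
Σ terms (k=0..4): 1.00000 + 3.51600 + 6.18113 + 7.24428 + 6.36772 = 24.309134
B = 6.367724/24.309134 = 0.261948

Final: 0.261948


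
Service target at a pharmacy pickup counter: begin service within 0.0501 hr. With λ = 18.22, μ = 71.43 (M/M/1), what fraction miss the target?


ρ = 18.22/71.43 = 0.2551
P(Wq > t) = ρ·e^{−(μ−λ)t} = 0.2551·e^{−2.6658}
= 0.2551·0.069542 = 0.017738

Final: 0.017738


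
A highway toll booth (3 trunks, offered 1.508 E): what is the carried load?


B(3,1.508) = 0.135548 (Erlang-B)
Carried load = a(1 − B) = 1.508·(1 − 0.135548) = 1.508·0.864452 = 1.3036 E

Final: 1.3036 Erlangs


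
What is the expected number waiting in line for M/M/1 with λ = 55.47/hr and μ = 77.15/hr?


ρ = 55.47/77.15 = 0.7190
Lq = ρ²/(1−ρ) = 0.5169/0.2810 = 1.8396

Final: 1.8396


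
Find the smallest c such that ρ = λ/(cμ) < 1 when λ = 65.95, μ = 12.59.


Stability requires cμ > λ ⇔ c > λ/μ.
λ/μ = 65.95/12.59 = 5.2383
Minimum integer c = ⌊5.2383⌋ + 1 = 6
Check: 6·12.59 = 75.54 > 65.95, while 5·12.59 = 62.95 ≤ 65.95

Final: 6 servers


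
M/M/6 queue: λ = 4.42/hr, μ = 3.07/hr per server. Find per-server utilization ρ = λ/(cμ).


ρ = λ/(cμ) = 4.42/(6·3.07) = 4.42/18.42 = 0.2400

Final: 0.2400


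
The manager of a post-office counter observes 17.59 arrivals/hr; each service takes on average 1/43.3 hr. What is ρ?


ρ = λ/μ = 17.59/43.3 = 0.4062

Final: 0.4062


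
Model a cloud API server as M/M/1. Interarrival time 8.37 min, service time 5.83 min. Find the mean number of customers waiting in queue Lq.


λ = 60/8.37 = 7.1685 /hr
μ = 60/5.83 = 10.2916 /hr
ρ = λ/μ = 7.1685/10.2916 = 0.6965
Lq = ρ²/(1−ρ) = 0.4852/0.3035 = 1.5987

Final: 1.5987


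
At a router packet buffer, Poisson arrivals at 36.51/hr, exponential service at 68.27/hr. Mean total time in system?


W = 1/(μ−λ) = 1/(68.27 − 36.51) = 1/31.76 = 0.03149 hr

Final: 0.03149 hr


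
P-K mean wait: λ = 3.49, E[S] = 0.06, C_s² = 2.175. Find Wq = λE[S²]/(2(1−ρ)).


ρ = λ·E[S] = 3.49·0.06 = 0.2094
E[S²] = E[S]²(1+C_s²) = 0.06²·(1+2.175) = 0.011430
Wq = λ·E[S²]/(2(1−ρ)) = 3.49·0.011430/(2·0.7906) = 0.02523 hr

Final: 0.02523 hr


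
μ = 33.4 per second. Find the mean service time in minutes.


Mean service time = 1/μ = 1/33.4 second = 0.02994 second
In minutes: 0.02994 × 0.0166667 = 0.0004990 min

Final: 0.0004990 min


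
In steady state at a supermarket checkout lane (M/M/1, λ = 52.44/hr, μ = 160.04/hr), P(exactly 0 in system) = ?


ρ = 52.44/160.04 = 0.3277
P_n = (1−ρ)·ρ^n = (1 − 0.3277)·0.3277^0 = 0.6723·1.000000 = 0.672332

Final: 0.672332


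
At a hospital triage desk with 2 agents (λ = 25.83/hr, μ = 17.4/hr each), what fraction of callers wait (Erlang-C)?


a = λ/μ = 1.4845; ρ = a/2 = 0.7422
P₀ = 0.147947 (from M/M/c formula)
C(c,a) = [a^c/(c!(1−ρ))]·P₀ = [2.20369/(2·0.2578)]·0.147947
= 4.27471·0.147947 = 0.632429

Final: 0.632429


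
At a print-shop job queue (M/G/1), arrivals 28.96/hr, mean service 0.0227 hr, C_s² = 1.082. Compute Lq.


ρ = λ·E[S] = 28.96·0.0227 = 0.6574
Lq = ρ²(1+C_s²)/(2(1−ρ)) = 0.4322·(1+1.082)/(2·0.3426)
= 0.4322·2.0820/0.6852 = 1.31311

Final: 1.31311


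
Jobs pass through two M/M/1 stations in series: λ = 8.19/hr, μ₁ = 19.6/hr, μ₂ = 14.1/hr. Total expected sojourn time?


Each node sees arrival rate λ = 8.19/hr (tandem ⇒ throughput preserved).
W₁ = 1/(μ₁−λ) = 1/(19.6−8.19) = 0.08764 hr
W₂ = 1/(μ₂−λ) = 1/(14.1−8.19) = 0.16920 hr
W_total = W₁ + W₂ = 0.08764 + 0.16920 = 0.25685 hr

Final: 0.25685 hr


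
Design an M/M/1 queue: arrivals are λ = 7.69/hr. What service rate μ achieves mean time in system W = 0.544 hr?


W = 1/(μ−λ) ⇒ μ − λ = 1/W = 1/0.544 = 1.8382
μ = λ + 1/W = 7.69 + 1.8382 = 9.5282 per hr

Final: 9.5282 /hr


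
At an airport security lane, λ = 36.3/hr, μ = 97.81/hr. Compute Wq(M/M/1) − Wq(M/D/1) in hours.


ρ = 36.3/97.81 = 0.3711
Wq(M/M/1) = ρ/(μ−λ) = 0.3711/61.51 = 0.006034 hr
Wq(M/D/1) = ρ/(2(μ−λ)) = 0.003017 hr
Savings = 0.006034 − 0.003017 = 0.003017 hr

Final: 0.003017 hr


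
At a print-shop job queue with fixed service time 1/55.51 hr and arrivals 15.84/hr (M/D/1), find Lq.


ρ = 15.84/55.51 = 0.2854
M/D/1: Lq = ρ²/(2(1−ρ)) = 0.08143/(2·0.7146) = 0.05697

Final: 0.05697


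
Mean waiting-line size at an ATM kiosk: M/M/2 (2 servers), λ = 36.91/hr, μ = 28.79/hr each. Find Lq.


a = λ/μ = 1.2820; ρ = a/2 = 0.6410
P₀ = 0.218753
Lq = P₀·a^c·ρ / (c!·(1−ρ)²) = 0.218753·1.64363·0.6410/(2·0.12887)
= 0.89426

Final: 0.89426


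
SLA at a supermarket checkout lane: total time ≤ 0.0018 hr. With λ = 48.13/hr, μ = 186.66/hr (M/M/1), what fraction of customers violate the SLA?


W ~ Exponential(μ−λ) for M/M/1.
μ − λ = 186.66 − 48.13 = 138.5300
P(W > t) = e^{−(μ−λ)t} = e^{−0.2494} = 0.779304

Final: 0.779304


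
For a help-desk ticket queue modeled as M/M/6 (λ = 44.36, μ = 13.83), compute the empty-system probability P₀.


a = λ/μ = 44.36/13.83 = 3.2075; ρ = a/c = 0.5346
Σ_{k=0}^{5} a^k/k! (terms k=0..5) = 1.00000 + 3.20752 + 5.14409 + 5.49993 + 4.41028 + 2.82921 = 22.09103
Tail: a^6/(6!(1−ρ)) = 1088.97057/(720·0.4654) = 3.24971
P₀ = 1/(22.09103 + 3.24971) = 1/25.34074 = 0.039462

Final: 0.039462


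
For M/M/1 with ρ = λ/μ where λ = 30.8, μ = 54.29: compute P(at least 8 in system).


ρ = 30.8/54.29 = 0.5673
P(N ≥ n) = ρ^n = 0.5673^8 = 0.010731

Final: 0.010731


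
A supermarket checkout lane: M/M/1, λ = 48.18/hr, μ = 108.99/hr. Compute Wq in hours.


ρ = 48.18/108.99 = 0.4421
Wq = ρ/(μ−λ) = 0.4421/(108.99 − 48.18) = 0.4421/60.81 = 0.007270 hr

Final: 0.007270 hr


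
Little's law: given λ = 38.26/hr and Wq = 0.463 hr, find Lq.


Lq = λWq = 38.26·0.463 = 17.7144

Final: 17.7144


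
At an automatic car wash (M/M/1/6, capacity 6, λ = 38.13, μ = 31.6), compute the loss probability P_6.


ρ = λ/μ = 38.13/31.6 = 1.2066
P_K = (1−ρ)ρ^K/(1−ρ^(K+1)) = (-0.2066·3.086586)/(1 − 3.724415)
= -0.637829/-2.724415 = 0.234116

Final: 0.234116


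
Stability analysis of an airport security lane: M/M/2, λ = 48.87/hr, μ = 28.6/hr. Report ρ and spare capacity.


Total capacity cμ = 2·28.6 = 57.20/hr
ρ = λ/(cμ) = 48.87/57.20 = 0.8544
Stable ⇔ ρ < 1: YES
Spare capacity = cμ − λ = 57.20 − 48.87 = 8.33/hr

Final: ρ = 0.8544; stable; margin = 8.33/hr


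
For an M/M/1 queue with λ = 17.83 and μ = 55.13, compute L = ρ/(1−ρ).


ρ = λ/μ = 17.83/55.13 = 0.3234
L = ρ/(1−ρ) = 0.3234/(1 − 0.3234) = 0.3234/0.6766 = 0.4780

Final: 0.4780


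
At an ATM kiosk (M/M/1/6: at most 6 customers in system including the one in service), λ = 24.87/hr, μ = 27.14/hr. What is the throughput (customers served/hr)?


ρ = 0.9164; P_K = (1−ρ)ρ^6/(1−ρ^7) = 0.108266
λ_eff = λ(1 − P_K) = 24.87·(1 − 0.108266) = 24.87·0.891734 = 22.1774 /hr

Final: 22.1774 /hr


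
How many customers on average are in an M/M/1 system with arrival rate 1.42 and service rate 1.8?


ρ = λ/μ = 1.42/1.8 = 0.7889
L = ρ/(1−ρ) = 0.7889/(1 − 0.7889) = 0.7889/0.2111 = 3.7368

Final: 3.7368


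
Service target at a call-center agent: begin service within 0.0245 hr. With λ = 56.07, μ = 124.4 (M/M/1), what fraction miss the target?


ρ = 56.07/124.4 = 0.4507
P(Wq > t) = ρ·e^{−(μ−λ)t} = 0.4507·e^{−1.6741}
= 0.4507·0.187480 = 0.084501

Final: 0.084501


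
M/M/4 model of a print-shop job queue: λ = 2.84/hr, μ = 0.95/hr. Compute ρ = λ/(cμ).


ρ = λ/(cμ) = 2.84/(4·0.95) = 2.84/3.80 = 0.7474

Final: 0.7474


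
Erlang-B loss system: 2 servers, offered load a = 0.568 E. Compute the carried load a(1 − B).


B(2,0.568) = 0.093281 (Erlang-B)
Carried load = a(1 − B) = 0.568·(1 − 0.093281) = 0.568·0.906719 = 0.5150 E

Final: 0.5150 Erlangs


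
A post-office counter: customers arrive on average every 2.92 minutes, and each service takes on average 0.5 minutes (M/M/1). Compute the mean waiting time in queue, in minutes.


λ = 60/2.92 = 20.5479 /hr
μ = 60/0.5 = 120.0000 /hr
ρ = λ/μ = 20.5479/120.0000 = 0.1712
Wq = ρ/(μ−λ) = 0.1712/(120.0000−20.5479) = 0.001722 hr
In minutes: 0.001722·60 = 0.1033 min

Final: 0.1033 min


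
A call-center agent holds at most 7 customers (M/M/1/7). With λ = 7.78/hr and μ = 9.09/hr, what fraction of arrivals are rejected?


ρ = λ/μ = 7.78/9.09 = 0.8559
P_K = (1−ρ)ρ^K/(1−ρ^(K+1)) = (0.1441·0.336442)/(1 − 0.287956)
= 0.048486/0.712044 = 0.068094

Final: 0.068094
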